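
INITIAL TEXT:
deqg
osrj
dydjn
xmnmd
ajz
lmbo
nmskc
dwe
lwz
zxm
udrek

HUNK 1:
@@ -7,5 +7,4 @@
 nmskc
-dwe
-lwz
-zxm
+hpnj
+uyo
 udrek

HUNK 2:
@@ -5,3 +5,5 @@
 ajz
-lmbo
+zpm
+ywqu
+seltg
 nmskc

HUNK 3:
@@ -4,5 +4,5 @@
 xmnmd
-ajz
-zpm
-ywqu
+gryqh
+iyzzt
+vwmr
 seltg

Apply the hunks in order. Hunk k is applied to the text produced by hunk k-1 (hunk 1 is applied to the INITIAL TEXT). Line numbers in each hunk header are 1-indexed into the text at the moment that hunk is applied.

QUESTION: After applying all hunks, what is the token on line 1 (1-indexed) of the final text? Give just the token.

Answer: deqg

Derivation:
Hunk 1: at line 7 remove [dwe,lwz,zxm] add [hpnj,uyo] -> 10 lines: deqg osrj dydjn xmnmd ajz lmbo nmskc hpnj uyo udrek
Hunk 2: at line 5 remove [lmbo] add [zpm,ywqu,seltg] -> 12 lines: deqg osrj dydjn xmnmd ajz zpm ywqu seltg nmskc hpnj uyo udrek
Hunk 3: at line 4 remove [ajz,zpm,ywqu] add [gryqh,iyzzt,vwmr] -> 12 lines: deqg osrj dydjn xmnmd gryqh iyzzt vwmr seltg nmskc hpnj uyo udrek
Final line 1: deqg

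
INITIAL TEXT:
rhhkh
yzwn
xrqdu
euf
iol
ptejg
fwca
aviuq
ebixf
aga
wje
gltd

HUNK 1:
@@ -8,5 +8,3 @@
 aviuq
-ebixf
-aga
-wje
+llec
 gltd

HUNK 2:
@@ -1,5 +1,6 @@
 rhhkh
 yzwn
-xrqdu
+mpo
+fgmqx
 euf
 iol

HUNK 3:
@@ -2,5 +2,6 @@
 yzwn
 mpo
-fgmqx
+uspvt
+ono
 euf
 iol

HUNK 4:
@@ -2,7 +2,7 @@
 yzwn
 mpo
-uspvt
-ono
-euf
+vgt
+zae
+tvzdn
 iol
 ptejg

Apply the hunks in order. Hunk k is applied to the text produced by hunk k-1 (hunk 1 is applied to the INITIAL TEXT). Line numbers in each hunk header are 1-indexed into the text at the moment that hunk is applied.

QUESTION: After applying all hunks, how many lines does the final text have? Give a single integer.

Answer: 12

Derivation:
Hunk 1: at line 8 remove [ebixf,aga,wje] add [llec] -> 10 lines: rhhkh yzwn xrqdu euf iol ptejg fwca aviuq llec gltd
Hunk 2: at line 1 remove [xrqdu] add [mpo,fgmqx] -> 11 lines: rhhkh yzwn mpo fgmqx euf iol ptejg fwca aviuq llec gltd
Hunk 3: at line 2 remove [fgmqx] add [uspvt,ono] -> 12 lines: rhhkh yzwn mpo uspvt ono euf iol ptejg fwca aviuq llec gltd
Hunk 4: at line 2 remove [uspvt,ono,euf] add [vgt,zae,tvzdn] -> 12 lines: rhhkh yzwn mpo vgt zae tvzdn iol ptejg fwca aviuq llec gltd
Final line count: 12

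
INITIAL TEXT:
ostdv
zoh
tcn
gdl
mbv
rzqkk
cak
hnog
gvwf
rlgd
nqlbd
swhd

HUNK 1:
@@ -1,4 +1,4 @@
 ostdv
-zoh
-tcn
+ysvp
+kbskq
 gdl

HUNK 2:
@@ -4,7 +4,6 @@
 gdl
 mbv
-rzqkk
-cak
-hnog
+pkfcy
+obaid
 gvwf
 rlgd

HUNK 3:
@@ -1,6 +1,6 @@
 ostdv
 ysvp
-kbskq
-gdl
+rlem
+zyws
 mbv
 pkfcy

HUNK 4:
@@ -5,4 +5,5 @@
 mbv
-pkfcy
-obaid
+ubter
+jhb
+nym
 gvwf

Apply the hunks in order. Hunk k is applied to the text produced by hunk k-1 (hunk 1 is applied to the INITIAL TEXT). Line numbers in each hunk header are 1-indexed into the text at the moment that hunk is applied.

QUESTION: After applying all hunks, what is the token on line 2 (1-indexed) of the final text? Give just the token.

Hunk 1: at line 1 remove [zoh,tcn] add [ysvp,kbskq] -> 12 lines: ostdv ysvp kbskq gdl mbv rzqkk cak hnog gvwf rlgd nqlbd swhd
Hunk 2: at line 4 remove [rzqkk,cak,hnog] add [pkfcy,obaid] -> 11 lines: ostdv ysvp kbskq gdl mbv pkfcy obaid gvwf rlgd nqlbd swhd
Hunk 3: at line 1 remove [kbskq,gdl] add [rlem,zyws] -> 11 lines: ostdv ysvp rlem zyws mbv pkfcy obaid gvwf rlgd nqlbd swhd
Hunk 4: at line 5 remove [pkfcy,obaid] add [ubter,jhb,nym] -> 12 lines: ostdv ysvp rlem zyws mbv ubter jhb nym gvwf rlgd nqlbd swhd
Final line 2: ysvp

Answer: ysvp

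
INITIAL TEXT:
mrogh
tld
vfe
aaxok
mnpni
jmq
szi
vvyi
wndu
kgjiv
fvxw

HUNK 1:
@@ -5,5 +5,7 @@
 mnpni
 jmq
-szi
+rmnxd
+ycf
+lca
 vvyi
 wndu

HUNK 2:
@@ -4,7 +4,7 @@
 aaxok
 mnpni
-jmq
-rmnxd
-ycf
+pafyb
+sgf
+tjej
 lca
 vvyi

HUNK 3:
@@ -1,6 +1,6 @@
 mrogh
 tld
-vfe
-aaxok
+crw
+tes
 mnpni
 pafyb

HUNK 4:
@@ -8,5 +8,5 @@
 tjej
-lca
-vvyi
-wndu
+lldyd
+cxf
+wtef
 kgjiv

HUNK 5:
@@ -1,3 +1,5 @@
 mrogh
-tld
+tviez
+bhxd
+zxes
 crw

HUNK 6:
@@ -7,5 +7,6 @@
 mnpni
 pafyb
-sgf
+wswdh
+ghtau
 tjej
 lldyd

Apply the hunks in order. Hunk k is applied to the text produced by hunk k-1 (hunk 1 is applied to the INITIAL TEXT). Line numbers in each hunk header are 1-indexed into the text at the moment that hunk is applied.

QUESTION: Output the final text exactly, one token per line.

Answer: mrogh
tviez
bhxd
zxes
crw
tes
mnpni
pafyb
wswdh
ghtau
tjej
lldyd
cxf
wtef
kgjiv
fvxw

Derivation:
Hunk 1: at line 5 remove [szi] add [rmnxd,ycf,lca] -> 13 lines: mrogh tld vfe aaxok mnpni jmq rmnxd ycf lca vvyi wndu kgjiv fvxw
Hunk 2: at line 4 remove [jmq,rmnxd,ycf] add [pafyb,sgf,tjej] -> 13 lines: mrogh tld vfe aaxok mnpni pafyb sgf tjej lca vvyi wndu kgjiv fvxw
Hunk 3: at line 1 remove [vfe,aaxok] add [crw,tes] -> 13 lines: mrogh tld crw tes mnpni pafyb sgf tjej lca vvyi wndu kgjiv fvxw
Hunk 4: at line 8 remove [lca,vvyi,wndu] add [lldyd,cxf,wtef] -> 13 lines: mrogh tld crw tes mnpni pafyb sgf tjej lldyd cxf wtef kgjiv fvxw
Hunk 5: at line 1 remove [tld] add [tviez,bhxd,zxes] -> 15 lines: mrogh tviez bhxd zxes crw tes mnpni pafyb sgf tjej lldyd cxf wtef kgjiv fvxw
Hunk 6: at line 7 remove [sgf] add [wswdh,ghtau] -> 16 lines: mrogh tviez bhxd zxes crw tes mnpni pafyb wswdh ghtau tjej lldyd cxf wtef kgjiv fvxw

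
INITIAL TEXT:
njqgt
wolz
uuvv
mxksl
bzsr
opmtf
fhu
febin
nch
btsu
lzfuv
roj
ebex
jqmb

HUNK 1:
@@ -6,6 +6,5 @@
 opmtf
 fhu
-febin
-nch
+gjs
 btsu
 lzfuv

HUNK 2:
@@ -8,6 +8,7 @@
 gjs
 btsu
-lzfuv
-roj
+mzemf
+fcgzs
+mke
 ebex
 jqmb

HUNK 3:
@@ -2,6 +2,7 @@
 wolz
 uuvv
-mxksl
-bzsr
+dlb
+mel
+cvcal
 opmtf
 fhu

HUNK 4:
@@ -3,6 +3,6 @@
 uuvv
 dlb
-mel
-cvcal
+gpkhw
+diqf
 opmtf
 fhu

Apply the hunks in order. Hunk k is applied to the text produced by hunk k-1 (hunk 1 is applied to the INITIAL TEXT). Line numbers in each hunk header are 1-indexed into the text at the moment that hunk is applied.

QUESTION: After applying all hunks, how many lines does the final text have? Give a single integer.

Answer: 15

Derivation:
Hunk 1: at line 6 remove [febin,nch] add [gjs] -> 13 lines: njqgt wolz uuvv mxksl bzsr opmtf fhu gjs btsu lzfuv roj ebex jqmb
Hunk 2: at line 8 remove [lzfuv,roj] add [mzemf,fcgzs,mke] -> 14 lines: njqgt wolz uuvv mxksl bzsr opmtf fhu gjs btsu mzemf fcgzs mke ebex jqmb
Hunk 3: at line 2 remove [mxksl,bzsr] add [dlb,mel,cvcal] -> 15 lines: njqgt wolz uuvv dlb mel cvcal opmtf fhu gjs btsu mzemf fcgzs mke ebex jqmb
Hunk 4: at line 3 remove [mel,cvcal] add [gpkhw,diqf] -> 15 lines: njqgt wolz uuvv dlb gpkhw diqf opmtf fhu gjs btsu mzemf fcgzs mke ebex jqmb
Final line count: 15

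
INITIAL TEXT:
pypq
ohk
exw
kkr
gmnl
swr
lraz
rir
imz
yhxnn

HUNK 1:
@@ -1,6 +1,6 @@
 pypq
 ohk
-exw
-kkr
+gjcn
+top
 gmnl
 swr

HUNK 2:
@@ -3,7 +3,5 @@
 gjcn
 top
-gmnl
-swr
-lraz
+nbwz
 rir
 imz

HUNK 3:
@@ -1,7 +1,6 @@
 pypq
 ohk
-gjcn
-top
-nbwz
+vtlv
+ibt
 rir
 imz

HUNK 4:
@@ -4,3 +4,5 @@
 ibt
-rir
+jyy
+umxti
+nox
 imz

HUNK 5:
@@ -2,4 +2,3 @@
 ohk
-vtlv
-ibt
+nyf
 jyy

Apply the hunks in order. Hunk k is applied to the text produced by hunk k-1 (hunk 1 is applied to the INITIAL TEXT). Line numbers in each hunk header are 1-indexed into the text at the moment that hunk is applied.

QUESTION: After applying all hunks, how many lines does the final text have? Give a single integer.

Answer: 8

Derivation:
Hunk 1: at line 1 remove [exw,kkr] add [gjcn,top] -> 10 lines: pypq ohk gjcn top gmnl swr lraz rir imz yhxnn
Hunk 2: at line 3 remove [gmnl,swr,lraz] add [nbwz] -> 8 lines: pypq ohk gjcn top nbwz rir imz yhxnn
Hunk 3: at line 1 remove [gjcn,top,nbwz] add [vtlv,ibt] -> 7 lines: pypq ohk vtlv ibt rir imz yhxnn
Hunk 4: at line 4 remove [rir] add [jyy,umxti,nox] -> 9 lines: pypq ohk vtlv ibt jyy umxti nox imz yhxnn
Hunk 5: at line 2 remove [vtlv,ibt] add [nyf] -> 8 lines: pypq ohk nyf jyy umxti nox imz yhxnn
Final line count: 8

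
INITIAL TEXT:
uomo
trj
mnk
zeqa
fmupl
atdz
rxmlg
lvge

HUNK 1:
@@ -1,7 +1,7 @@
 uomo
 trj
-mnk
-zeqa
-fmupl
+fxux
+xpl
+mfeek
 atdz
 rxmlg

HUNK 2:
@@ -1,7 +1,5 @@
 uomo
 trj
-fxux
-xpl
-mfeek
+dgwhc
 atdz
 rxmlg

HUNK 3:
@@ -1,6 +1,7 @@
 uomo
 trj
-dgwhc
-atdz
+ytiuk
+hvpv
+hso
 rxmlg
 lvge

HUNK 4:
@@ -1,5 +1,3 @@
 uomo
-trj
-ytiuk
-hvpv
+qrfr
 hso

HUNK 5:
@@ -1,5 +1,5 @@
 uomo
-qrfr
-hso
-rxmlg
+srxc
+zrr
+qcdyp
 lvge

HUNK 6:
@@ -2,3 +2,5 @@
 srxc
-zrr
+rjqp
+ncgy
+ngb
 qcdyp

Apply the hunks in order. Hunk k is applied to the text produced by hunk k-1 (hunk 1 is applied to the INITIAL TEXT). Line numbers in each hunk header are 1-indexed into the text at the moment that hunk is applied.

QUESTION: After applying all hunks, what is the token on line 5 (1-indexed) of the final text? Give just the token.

Hunk 1: at line 1 remove [mnk,zeqa,fmupl] add [fxux,xpl,mfeek] -> 8 lines: uomo trj fxux xpl mfeek atdz rxmlg lvge
Hunk 2: at line 1 remove [fxux,xpl,mfeek] add [dgwhc] -> 6 lines: uomo trj dgwhc atdz rxmlg lvge
Hunk 3: at line 1 remove [dgwhc,atdz] add [ytiuk,hvpv,hso] -> 7 lines: uomo trj ytiuk hvpv hso rxmlg lvge
Hunk 4: at line 1 remove [trj,ytiuk,hvpv] add [qrfr] -> 5 lines: uomo qrfr hso rxmlg lvge
Hunk 5: at line 1 remove [qrfr,hso,rxmlg] add [srxc,zrr,qcdyp] -> 5 lines: uomo srxc zrr qcdyp lvge
Hunk 6: at line 2 remove [zrr] add [rjqp,ncgy,ngb] -> 7 lines: uomo srxc rjqp ncgy ngb qcdyp lvge
Final line 5: ngb

Answer: ngb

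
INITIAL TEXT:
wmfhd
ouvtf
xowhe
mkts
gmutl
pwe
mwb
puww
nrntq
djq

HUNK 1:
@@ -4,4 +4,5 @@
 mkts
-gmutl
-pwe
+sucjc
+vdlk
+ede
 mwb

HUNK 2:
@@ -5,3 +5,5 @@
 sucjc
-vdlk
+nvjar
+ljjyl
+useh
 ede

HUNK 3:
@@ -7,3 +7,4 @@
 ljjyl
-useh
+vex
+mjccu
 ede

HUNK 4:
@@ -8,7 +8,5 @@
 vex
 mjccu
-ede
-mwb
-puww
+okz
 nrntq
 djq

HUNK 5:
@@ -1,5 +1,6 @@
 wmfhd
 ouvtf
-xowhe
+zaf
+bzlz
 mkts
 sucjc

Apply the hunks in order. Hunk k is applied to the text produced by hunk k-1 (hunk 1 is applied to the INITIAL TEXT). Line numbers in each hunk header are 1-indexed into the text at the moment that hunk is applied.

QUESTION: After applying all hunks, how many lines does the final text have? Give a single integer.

Answer: 13

Derivation:
Hunk 1: at line 4 remove [gmutl,pwe] add [sucjc,vdlk,ede] -> 11 lines: wmfhd ouvtf xowhe mkts sucjc vdlk ede mwb puww nrntq djq
Hunk 2: at line 5 remove [vdlk] add [nvjar,ljjyl,useh] -> 13 lines: wmfhd ouvtf xowhe mkts sucjc nvjar ljjyl useh ede mwb puww nrntq djq
Hunk 3: at line 7 remove [useh] add [vex,mjccu] -> 14 lines: wmfhd ouvtf xowhe mkts sucjc nvjar ljjyl vex mjccu ede mwb puww nrntq djq
Hunk 4: at line 8 remove [ede,mwb,puww] add [okz] -> 12 lines: wmfhd ouvtf xowhe mkts sucjc nvjar ljjyl vex mjccu okz nrntq djq
Hunk 5: at line 1 remove [xowhe] add [zaf,bzlz] -> 13 lines: wmfhd ouvtf zaf bzlz mkts sucjc nvjar ljjyl vex mjccu okz nrntq djq
Final line count: 13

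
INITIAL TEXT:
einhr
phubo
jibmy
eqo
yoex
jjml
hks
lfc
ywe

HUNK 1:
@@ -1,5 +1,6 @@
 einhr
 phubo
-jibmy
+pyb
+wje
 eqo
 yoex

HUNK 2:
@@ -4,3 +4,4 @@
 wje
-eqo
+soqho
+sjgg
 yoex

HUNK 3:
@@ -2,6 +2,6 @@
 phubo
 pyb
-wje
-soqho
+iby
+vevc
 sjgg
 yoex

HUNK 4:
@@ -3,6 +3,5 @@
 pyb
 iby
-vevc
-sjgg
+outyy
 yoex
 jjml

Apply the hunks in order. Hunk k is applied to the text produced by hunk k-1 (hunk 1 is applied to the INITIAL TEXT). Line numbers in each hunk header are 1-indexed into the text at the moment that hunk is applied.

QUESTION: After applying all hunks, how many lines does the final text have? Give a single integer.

Hunk 1: at line 1 remove [jibmy] add [pyb,wje] -> 10 lines: einhr phubo pyb wje eqo yoex jjml hks lfc ywe
Hunk 2: at line 4 remove [eqo] add [soqho,sjgg] -> 11 lines: einhr phubo pyb wje soqho sjgg yoex jjml hks lfc ywe
Hunk 3: at line 2 remove [wje,soqho] add [iby,vevc] -> 11 lines: einhr phubo pyb iby vevc sjgg yoex jjml hks lfc ywe
Hunk 4: at line 3 remove [vevc,sjgg] add [outyy] -> 10 lines: einhr phubo pyb iby outyy yoex jjml hks lfc ywe
Final line count: 10

Answer: 10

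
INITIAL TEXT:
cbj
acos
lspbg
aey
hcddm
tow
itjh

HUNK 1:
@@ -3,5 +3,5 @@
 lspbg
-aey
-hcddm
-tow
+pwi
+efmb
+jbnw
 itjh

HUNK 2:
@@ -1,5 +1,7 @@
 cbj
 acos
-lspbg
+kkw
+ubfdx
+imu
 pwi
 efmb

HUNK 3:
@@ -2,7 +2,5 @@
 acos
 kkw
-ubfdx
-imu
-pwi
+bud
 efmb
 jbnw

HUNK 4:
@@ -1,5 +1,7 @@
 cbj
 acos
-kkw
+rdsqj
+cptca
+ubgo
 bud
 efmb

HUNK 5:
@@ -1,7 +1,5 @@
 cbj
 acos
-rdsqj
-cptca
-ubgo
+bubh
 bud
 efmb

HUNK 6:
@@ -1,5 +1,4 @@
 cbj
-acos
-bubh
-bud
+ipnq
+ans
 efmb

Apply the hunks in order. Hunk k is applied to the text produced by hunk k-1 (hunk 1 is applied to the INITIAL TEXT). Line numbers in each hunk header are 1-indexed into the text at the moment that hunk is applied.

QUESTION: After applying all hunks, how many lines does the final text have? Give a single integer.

Answer: 6

Derivation:
Hunk 1: at line 3 remove [aey,hcddm,tow] add [pwi,efmb,jbnw] -> 7 lines: cbj acos lspbg pwi efmb jbnw itjh
Hunk 2: at line 1 remove [lspbg] add [kkw,ubfdx,imu] -> 9 lines: cbj acos kkw ubfdx imu pwi efmb jbnw itjh
Hunk 3: at line 2 remove [ubfdx,imu,pwi] add [bud] -> 7 lines: cbj acos kkw bud efmb jbnw itjh
Hunk 4: at line 1 remove [kkw] add [rdsqj,cptca,ubgo] -> 9 lines: cbj acos rdsqj cptca ubgo bud efmb jbnw itjh
Hunk 5: at line 1 remove [rdsqj,cptca,ubgo] add [bubh] -> 7 lines: cbj acos bubh bud efmb jbnw itjh
Hunk 6: at line 1 remove [acos,bubh,bud] add [ipnq,ans] -> 6 lines: cbj ipnq ans efmb jbnw itjh
Final line count: 6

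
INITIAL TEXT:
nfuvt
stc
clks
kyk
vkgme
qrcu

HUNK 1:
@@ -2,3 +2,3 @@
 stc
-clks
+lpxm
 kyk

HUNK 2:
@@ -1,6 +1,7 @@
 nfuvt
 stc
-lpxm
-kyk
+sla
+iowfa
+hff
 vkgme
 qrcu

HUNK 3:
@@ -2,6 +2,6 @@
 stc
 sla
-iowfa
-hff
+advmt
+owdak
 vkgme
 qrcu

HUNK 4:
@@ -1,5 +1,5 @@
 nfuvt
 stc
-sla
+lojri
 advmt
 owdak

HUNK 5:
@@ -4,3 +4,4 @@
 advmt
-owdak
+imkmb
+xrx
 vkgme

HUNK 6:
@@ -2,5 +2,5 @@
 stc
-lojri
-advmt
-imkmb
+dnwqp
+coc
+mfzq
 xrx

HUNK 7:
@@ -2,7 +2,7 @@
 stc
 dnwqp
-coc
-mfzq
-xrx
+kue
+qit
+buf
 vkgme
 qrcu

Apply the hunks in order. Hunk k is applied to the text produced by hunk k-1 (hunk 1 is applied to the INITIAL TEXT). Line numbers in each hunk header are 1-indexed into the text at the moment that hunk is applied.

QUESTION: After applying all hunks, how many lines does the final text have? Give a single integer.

Answer: 8

Derivation:
Hunk 1: at line 2 remove [clks] add [lpxm] -> 6 lines: nfuvt stc lpxm kyk vkgme qrcu
Hunk 2: at line 1 remove [lpxm,kyk] add [sla,iowfa,hff] -> 7 lines: nfuvt stc sla iowfa hff vkgme qrcu
Hunk 3: at line 2 remove [iowfa,hff] add [advmt,owdak] -> 7 lines: nfuvt stc sla advmt owdak vkgme qrcu
Hunk 4: at line 1 remove [sla] add [lojri] -> 7 lines: nfuvt stc lojri advmt owdak vkgme qrcu
Hunk 5: at line 4 remove [owdak] add [imkmb,xrx] -> 8 lines: nfuvt stc lojri advmt imkmb xrx vkgme qrcu
Hunk 6: at line 2 remove [lojri,advmt,imkmb] add [dnwqp,coc,mfzq] -> 8 lines: nfuvt stc dnwqp coc mfzq xrx vkgme qrcu
Hunk 7: at line 2 remove [coc,mfzq,xrx] add [kue,qit,buf] -> 8 lines: nfuvt stc dnwqp kue qit buf vkgme qrcu
Final line count: 8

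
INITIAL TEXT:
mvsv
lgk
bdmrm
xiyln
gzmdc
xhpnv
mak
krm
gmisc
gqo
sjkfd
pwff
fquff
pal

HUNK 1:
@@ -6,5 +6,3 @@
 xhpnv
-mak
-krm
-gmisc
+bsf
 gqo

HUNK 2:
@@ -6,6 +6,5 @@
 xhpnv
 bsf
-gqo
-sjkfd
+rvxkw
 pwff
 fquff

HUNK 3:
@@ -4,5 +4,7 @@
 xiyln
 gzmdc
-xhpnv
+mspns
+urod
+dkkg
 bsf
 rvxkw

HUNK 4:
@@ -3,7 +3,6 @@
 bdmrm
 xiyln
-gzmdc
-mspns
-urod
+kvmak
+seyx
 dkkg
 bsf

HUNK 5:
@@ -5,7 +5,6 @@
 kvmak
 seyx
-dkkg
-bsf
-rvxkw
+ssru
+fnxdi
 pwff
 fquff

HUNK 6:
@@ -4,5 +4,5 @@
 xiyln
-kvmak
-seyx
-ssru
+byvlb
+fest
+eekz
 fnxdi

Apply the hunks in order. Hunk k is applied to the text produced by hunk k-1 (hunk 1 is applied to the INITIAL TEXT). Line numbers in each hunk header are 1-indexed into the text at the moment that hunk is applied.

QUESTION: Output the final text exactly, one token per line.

Hunk 1: at line 6 remove [mak,krm,gmisc] add [bsf] -> 12 lines: mvsv lgk bdmrm xiyln gzmdc xhpnv bsf gqo sjkfd pwff fquff pal
Hunk 2: at line 6 remove [gqo,sjkfd] add [rvxkw] -> 11 lines: mvsv lgk bdmrm xiyln gzmdc xhpnv bsf rvxkw pwff fquff pal
Hunk 3: at line 4 remove [xhpnv] add [mspns,urod,dkkg] -> 13 lines: mvsv lgk bdmrm xiyln gzmdc mspns urod dkkg bsf rvxkw pwff fquff pal
Hunk 4: at line 3 remove [gzmdc,mspns,urod] add [kvmak,seyx] -> 12 lines: mvsv lgk bdmrm xiyln kvmak seyx dkkg bsf rvxkw pwff fquff pal
Hunk 5: at line 5 remove [dkkg,bsf,rvxkw] add [ssru,fnxdi] -> 11 lines: mvsv lgk bdmrm xiyln kvmak seyx ssru fnxdi pwff fquff pal
Hunk 6: at line 4 remove [kvmak,seyx,ssru] add [byvlb,fest,eekz] -> 11 lines: mvsv lgk bdmrm xiyln byvlb fest eekz fnxdi pwff fquff pal

Answer: mvsv
lgk
bdmrm
xiyln
byvlb
fest
eekz
fnxdi
pwff
fquff
pal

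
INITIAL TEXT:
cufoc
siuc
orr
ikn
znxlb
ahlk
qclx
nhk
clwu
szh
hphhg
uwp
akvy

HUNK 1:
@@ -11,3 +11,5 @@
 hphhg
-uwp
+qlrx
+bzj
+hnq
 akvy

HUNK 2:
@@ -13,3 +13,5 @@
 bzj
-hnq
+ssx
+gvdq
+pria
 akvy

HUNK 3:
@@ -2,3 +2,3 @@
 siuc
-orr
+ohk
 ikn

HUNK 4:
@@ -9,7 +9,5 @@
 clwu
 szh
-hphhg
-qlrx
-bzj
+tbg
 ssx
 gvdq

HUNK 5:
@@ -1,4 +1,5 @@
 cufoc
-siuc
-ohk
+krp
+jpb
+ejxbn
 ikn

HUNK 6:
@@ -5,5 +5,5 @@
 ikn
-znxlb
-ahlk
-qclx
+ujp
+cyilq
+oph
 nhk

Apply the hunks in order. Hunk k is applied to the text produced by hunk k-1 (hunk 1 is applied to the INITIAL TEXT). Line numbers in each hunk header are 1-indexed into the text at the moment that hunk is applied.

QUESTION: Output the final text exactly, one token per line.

Answer: cufoc
krp
jpb
ejxbn
ikn
ujp
cyilq
oph
nhk
clwu
szh
tbg
ssx
gvdq
pria
akvy

Derivation:
Hunk 1: at line 11 remove [uwp] add [qlrx,bzj,hnq] -> 15 lines: cufoc siuc orr ikn znxlb ahlk qclx nhk clwu szh hphhg qlrx bzj hnq akvy
Hunk 2: at line 13 remove [hnq] add [ssx,gvdq,pria] -> 17 lines: cufoc siuc orr ikn znxlb ahlk qclx nhk clwu szh hphhg qlrx bzj ssx gvdq pria akvy
Hunk 3: at line 2 remove [orr] add [ohk] -> 17 lines: cufoc siuc ohk ikn znxlb ahlk qclx nhk clwu szh hphhg qlrx bzj ssx gvdq pria akvy
Hunk 4: at line 9 remove [hphhg,qlrx,bzj] add [tbg] -> 15 lines: cufoc siuc ohk ikn znxlb ahlk qclx nhk clwu szh tbg ssx gvdq pria akvy
Hunk 5: at line 1 remove [siuc,ohk] add [krp,jpb,ejxbn] -> 16 lines: cufoc krp jpb ejxbn ikn znxlb ahlk qclx nhk clwu szh tbg ssx gvdq pria akvy
Hunk 6: at line 5 remove [znxlb,ahlk,qclx] add [ujp,cyilq,oph] -> 16 lines: cufoc krp jpb ejxbn ikn ujp cyilq oph nhk clwu szh tbg ssx gvdq pria akvy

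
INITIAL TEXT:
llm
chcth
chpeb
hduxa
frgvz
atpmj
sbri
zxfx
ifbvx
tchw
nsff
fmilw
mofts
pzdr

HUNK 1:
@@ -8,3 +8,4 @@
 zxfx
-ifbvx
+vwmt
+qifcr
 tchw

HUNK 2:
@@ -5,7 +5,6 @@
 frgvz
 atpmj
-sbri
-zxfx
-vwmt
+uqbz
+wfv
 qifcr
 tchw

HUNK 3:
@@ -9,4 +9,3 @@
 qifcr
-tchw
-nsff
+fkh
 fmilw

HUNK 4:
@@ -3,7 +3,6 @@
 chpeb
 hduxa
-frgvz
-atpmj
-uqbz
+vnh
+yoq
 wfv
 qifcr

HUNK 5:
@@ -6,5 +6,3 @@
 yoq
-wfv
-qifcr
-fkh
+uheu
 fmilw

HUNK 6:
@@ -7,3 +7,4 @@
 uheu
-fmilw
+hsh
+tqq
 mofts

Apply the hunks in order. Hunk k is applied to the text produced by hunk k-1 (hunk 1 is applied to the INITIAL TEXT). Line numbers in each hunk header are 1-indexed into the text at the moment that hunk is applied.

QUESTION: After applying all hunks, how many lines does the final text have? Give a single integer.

Answer: 11

Derivation:
Hunk 1: at line 8 remove [ifbvx] add [vwmt,qifcr] -> 15 lines: llm chcth chpeb hduxa frgvz atpmj sbri zxfx vwmt qifcr tchw nsff fmilw mofts pzdr
Hunk 2: at line 5 remove [sbri,zxfx,vwmt] add [uqbz,wfv] -> 14 lines: llm chcth chpeb hduxa frgvz atpmj uqbz wfv qifcr tchw nsff fmilw mofts pzdr
Hunk 3: at line 9 remove [tchw,nsff] add [fkh] -> 13 lines: llm chcth chpeb hduxa frgvz atpmj uqbz wfv qifcr fkh fmilw mofts pzdr
Hunk 4: at line 3 remove [frgvz,atpmj,uqbz] add [vnh,yoq] -> 12 lines: llm chcth chpeb hduxa vnh yoq wfv qifcr fkh fmilw mofts pzdr
Hunk 5: at line 6 remove [wfv,qifcr,fkh] add [uheu] -> 10 lines: llm chcth chpeb hduxa vnh yoq uheu fmilw mofts pzdr
Hunk 6: at line 7 remove [fmilw] add [hsh,tqq] -> 11 lines: llm chcth chpeb hduxa vnh yoq uheu hsh tqq mofts pzdr
Final line count: 11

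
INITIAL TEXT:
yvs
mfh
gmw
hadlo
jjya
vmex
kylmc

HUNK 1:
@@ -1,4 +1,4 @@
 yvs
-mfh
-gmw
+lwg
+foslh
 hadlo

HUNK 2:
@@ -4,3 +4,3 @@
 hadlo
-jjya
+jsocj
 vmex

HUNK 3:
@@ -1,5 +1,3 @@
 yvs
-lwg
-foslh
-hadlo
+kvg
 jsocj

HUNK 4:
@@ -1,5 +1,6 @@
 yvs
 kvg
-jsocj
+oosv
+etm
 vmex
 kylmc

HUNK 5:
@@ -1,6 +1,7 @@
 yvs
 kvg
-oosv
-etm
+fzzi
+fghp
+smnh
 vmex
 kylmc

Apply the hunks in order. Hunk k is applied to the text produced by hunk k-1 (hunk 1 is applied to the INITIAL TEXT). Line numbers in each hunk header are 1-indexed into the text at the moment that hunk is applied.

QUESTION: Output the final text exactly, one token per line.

Hunk 1: at line 1 remove [mfh,gmw] add [lwg,foslh] -> 7 lines: yvs lwg foslh hadlo jjya vmex kylmc
Hunk 2: at line 4 remove [jjya] add [jsocj] -> 7 lines: yvs lwg foslh hadlo jsocj vmex kylmc
Hunk 3: at line 1 remove [lwg,foslh,hadlo] add [kvg] -> 5 lines: yvs kvg jsocj vmex kylmc
Hunk 4: at line 1 remove [jsocj] add [oosv,etm] -> 6 lines: yvs kvg oosv etm vmex kylmc
Hunk 5: at line 1 remove [oosv,etm] add [fzzi,fghp,smnh] -> 7 lines: yvs kvg fzzi fghp smnh vmex kylmc

Answer: yvs
kvg
fzzi
fghp
smnh
vmex
kylmc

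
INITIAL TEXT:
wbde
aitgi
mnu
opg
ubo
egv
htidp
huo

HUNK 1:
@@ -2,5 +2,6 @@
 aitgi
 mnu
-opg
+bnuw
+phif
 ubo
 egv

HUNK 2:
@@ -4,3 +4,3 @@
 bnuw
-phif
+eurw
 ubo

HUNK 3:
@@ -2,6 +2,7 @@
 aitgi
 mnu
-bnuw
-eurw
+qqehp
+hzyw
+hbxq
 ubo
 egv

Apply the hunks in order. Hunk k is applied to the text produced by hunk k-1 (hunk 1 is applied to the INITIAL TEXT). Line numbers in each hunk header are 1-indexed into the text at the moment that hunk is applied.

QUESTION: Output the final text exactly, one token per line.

Answer: wbde
aitgi
mnu
qqehp
hzyw
hbxq
ubo
egv
htidp
huo

Derivation:
Hunk 1: at line 2 remove [opg] add [bnuw,phif] -> 9 lines: wbde aitgi mnu bnuw phif ubo egv htidp huo
Hunk 2: at line 4 remove [phif] add [eurw] -> 9 lines: wbde aitgi mnu bnuw eurw ubo egv htidp huo
Hunk 3: at line 2 remove [bnuw,eurw] add [qqehp,hzyw,hbxq] -> 10 lines: wbde aitgi mnu qqehp hzyw hbxq ubo egv htidp huo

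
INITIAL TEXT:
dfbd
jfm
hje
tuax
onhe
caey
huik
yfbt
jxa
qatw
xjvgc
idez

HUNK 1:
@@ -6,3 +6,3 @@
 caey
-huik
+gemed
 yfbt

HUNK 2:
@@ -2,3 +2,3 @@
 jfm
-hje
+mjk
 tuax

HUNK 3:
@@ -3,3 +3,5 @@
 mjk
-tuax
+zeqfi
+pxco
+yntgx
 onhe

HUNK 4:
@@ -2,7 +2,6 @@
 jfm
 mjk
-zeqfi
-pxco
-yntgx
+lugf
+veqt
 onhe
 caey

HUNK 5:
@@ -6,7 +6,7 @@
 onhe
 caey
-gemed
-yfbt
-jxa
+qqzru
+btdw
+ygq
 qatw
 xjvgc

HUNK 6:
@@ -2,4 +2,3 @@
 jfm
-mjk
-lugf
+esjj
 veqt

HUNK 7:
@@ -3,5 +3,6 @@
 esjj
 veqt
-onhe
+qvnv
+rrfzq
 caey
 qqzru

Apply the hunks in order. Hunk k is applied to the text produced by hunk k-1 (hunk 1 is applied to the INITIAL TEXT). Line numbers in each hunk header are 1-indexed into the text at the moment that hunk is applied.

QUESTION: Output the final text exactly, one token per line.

Hunk 1: at line 6 remove [huik] add [gemed] -> 12 lines: dfbd jfm hje tuax onhe caey gemed yfbt jxa qatw xjvgc idez
Hunk 2: at line 2 remove [hje] add [mjk] -> 12 lines: dfbd jfm mjk tuax onhe caey gemed yfbt jxa qatw xjvgc idez
Hunk 3: at line 3 remove [tuax] add [zeqfi,pxco,yntgx] -> 14 lines: dfbd jfm mjk zeqfi pxco yntgx onhe caey gemed yfbt jxa qatw xjvgc idez
Hunk 4: at line 2 remove [zeqfi,pxco,yntgx] add [lugf,veqt] -> 13 lines: dfbd jfm mjk lugf veqt onhe caey gemed yfbt jxa qatw xjvgc idez
Hunk 5: at line 6 remove [gemed,yfbt,jxa] add [qqzru,btdw,ygq] -> 13 lines: dfbd jfm mjk lugf veqt onhe caey qqzru btdw ygq qatw xjvgc idez
Hunk 6: at line 2 remove [mjk,lugf] add [esjj] -> 12 lines: dfbd jfm esjj veqt onhe caey qqzru btdw ygq qatw xjvgc idez
Hunk 7: at line 3 remove [onhe] add [qvnv,rrfzq] -> 13 lines: dfbd jfm esjj veqt qvnv rrfzq caey qqzru btdw ygq qatw xjvgc idez

Answer: dfbd
jfm
esjj
veqt
qvnv
rrfzq
caey
qqzru
btdw
ygq
qatw
xjvgc
idez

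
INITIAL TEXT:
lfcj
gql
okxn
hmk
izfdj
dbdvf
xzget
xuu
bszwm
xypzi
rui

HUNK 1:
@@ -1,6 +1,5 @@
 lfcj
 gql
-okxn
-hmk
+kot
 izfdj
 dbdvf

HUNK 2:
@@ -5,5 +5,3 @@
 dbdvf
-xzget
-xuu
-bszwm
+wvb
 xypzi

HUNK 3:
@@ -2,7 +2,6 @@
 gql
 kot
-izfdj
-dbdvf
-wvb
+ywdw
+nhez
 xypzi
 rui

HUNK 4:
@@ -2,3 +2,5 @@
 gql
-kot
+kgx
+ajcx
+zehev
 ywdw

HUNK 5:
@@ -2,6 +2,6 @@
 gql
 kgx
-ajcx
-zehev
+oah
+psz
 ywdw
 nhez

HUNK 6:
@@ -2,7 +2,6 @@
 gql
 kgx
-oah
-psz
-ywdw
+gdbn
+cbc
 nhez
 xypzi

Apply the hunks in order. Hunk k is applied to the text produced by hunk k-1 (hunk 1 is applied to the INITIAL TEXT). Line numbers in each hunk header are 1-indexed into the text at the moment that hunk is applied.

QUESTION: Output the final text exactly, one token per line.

Answer: lfcj
gql
kgx
gdbn
cbc
nhez
xypzi
rui

Derivation:
Hunk 1: at line 1 remove [okxn,hmk] add [kot] -> 10 lines: lfcj gql kot izfdj dbdvf xzget xuu bszwm xypzi rui
Hunk 2: at line 5 remove [xzget,xuu,bszwm] add [wvb] -> 8 lines: lfcj gql kot izfdj dbdvf wvb xypzi rui
Hunk 3: at line 2 remove [izfdj,dbdvf,wvb] add [ywdw,nhez] -> 7 lines: lfcj gql kot ywdw nhez xypzi rui
Hunk 4: at line 2 remove [kot] add [kgx,ajcx,zehev] -> 9 lines: lfcj gql kgx ajcx zehev ywdw nhez xypzi rui
Hunk 5: at line 2 remove [ajcx,zehev] add [oah,psz] -> 9 lines: lfcj gql kgx oah psz ywdw nhez xypzi rui
Hunk 6: at line 2 remove [oah,psz,ywdw] add [gdbn,cbc] -> 8 lines: lfcj gql kgx gdbn cbc nhez xypzi rui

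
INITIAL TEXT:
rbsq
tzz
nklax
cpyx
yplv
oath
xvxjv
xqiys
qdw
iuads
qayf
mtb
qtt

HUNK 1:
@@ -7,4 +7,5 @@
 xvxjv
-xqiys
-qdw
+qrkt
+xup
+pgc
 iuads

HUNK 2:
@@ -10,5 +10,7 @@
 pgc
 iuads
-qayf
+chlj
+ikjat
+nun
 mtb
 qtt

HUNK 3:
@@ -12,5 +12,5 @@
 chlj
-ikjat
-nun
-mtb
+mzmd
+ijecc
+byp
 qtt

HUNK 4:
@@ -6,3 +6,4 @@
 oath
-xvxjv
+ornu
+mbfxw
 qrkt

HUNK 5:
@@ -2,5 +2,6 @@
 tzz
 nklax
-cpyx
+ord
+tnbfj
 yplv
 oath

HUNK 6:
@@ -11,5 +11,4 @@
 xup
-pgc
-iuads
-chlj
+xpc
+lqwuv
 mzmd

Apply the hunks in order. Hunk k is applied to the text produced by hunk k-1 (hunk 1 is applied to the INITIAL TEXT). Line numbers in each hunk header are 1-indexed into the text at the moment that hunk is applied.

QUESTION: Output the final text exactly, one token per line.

Hunk 1: at line 7 remove [xqiys,qdw] add [qrkt,xup,pgc] -> 14 lines: rbsq tzz nklax cpyx yplv oath xvxjv qrkt xup pgc iuads qayf mtb qtt
Hunk 2: at line 10 remove [qayf] add [chlj,ikjat,nun] -> 16 lines: rbsq tzz nklax cpyx yplv oath xvxjv qrkt xup pgc iuads chlj ikjat nun mtb qtt
Hunk 3: at line 12 remove [ikjat,nun,mtb] add [mzmd,ijecc,byp] -> 16 lines: rbsq tzz nklax cpyx yplv oath xvxjv qrkt xup pgc iuads chlj mzmd ijecc byp qtt
Hunk 4: at line 6 remove [xvxjv] add [ornu,mbfxw] -> 17 lines: rbsq tzz nklax cpyx yplv oath ornu mbfxw qrkt xup pgc iuads chlj mzmd ijecc byp qtt
Hunk 5: at line 2 remove [cpyx] add [ord,tnbfj] -> 18 lines: rbsq tzz nklax ord tnbfj yplv oath ornu mbfxw qrkt xup pgc iuads chlj mzmd ijecc byp qtt
Hunk 6: at line 11 remove [pgc,iuads,chlj] add [xpc,lqwuv] -> 17 lines: rbsq tzz nklax ord tnbfj yplv oath ornu mbfxw qrkt xup xpc lqwuv mzmd ijecc byp qtt

Answer: rbsq
tzz
nklax
ord
tnbfj
yplv
oath
ornu
mbfxw
qrkt
xup
xpc
lqwuv
mzmd
ijecc
byp
qtt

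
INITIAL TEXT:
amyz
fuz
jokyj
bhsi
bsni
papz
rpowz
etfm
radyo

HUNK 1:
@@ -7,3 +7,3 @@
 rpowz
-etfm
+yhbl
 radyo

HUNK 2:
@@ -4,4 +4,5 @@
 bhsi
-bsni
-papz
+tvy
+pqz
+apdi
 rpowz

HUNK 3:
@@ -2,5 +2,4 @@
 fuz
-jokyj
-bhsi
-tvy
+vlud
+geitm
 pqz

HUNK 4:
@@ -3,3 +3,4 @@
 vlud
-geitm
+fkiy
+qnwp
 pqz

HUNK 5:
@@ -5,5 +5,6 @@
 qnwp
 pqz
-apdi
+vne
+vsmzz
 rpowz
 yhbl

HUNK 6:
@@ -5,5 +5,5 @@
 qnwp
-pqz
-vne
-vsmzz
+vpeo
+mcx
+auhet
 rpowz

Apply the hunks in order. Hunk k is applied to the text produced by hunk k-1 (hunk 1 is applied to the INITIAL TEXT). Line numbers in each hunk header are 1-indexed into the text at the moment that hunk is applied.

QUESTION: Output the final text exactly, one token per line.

Answer: amyz
fuz
vlud
fkiy
qnwp
vpeo
mcx
auhet
rpowz
yhbl
radyo

Derivation:
Hunk 1: at line 7 remove [etfm] add [yhbl] -> 9 lines: amyz fuz jokyj bhsi bsni papz rpowz yhbl radyo
Hunk 2: at line 4 remove [bsni,papz] add [tvy,pqz,apdi] -> 10 lines: amyz fuz jokyj bhsi tvy pqz apdi rpowz yhbl radyo
Hunk 3: at line 2 remove [jokyj,bhsi,tvy] add [vlud,geitm] -> 9 lines: amyz fuz vlud geitm pqz apdi rpowz yhbl radyo
Hunk 4: at line 3 remove [geitm] add [fkiy,qnwp] -> 10 lines: amyz fuz vlud fkiy qnwp pqz apdi rpowz yhbl radyo
Hunk 5: at line 5 remove [apdi] add [vne,vsmzz] -> 11 lines: amyz fuz vlud fkiy qnwp pqz vne vsmzz rpowz yhbl radyo
Hunk 6: at line 5 remove [pqz,vne,vsmzz] add [vpeo,mcx,auhet] -> 11 lines: amyz fuz vlud fkiy qnwp vpeo mcx auhet rpowz yhbl radyo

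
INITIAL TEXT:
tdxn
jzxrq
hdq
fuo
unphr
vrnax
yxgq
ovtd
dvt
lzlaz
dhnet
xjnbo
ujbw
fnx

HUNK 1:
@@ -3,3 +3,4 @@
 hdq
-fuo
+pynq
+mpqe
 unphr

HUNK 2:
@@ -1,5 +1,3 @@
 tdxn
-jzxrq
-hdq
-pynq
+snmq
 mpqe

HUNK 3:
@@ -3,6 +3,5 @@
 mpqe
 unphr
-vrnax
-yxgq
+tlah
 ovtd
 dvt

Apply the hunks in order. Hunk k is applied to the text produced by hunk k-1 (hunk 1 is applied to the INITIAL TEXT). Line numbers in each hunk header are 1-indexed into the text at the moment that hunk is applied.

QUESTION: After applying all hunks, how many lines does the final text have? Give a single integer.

Answer: 12

Derivation:
Hunk 1: at line 3 remove [fuo] add [pynq,mpqe] -> 15 lines: tdxn jzxrq hdq pynq mpqe unphr vrnax yxgq ovtd dvt lzlaz dhnet xjnbo ujbw fnx
Hunk 2: at line 1 remove [jzxrq,hdq,pynq] add [snmq] -> 13 lines: tdxn snmq mpqe unphr vrnax yxgq ovtd dvt lzlaz dhnet xjnbo ujbw fnx
Hunk 3: at line 3 remove [vrnax,yxgq] add [tlah] -> 12 lines: tdxn snmq mpqe unphr tlah ovtd dvt lzlaz dhnet xjnbo ujbw fnx
Final line count: 12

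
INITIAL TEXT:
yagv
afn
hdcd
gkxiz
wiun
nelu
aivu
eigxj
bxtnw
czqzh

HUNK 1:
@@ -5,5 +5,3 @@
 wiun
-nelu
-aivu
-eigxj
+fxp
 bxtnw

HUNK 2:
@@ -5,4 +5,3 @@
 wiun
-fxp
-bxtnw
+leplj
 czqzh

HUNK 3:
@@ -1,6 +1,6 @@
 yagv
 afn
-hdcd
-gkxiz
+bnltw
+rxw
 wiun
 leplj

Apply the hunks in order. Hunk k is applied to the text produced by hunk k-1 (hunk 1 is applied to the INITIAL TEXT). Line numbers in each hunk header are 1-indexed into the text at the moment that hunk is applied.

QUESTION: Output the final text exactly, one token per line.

Hunk 1: at line 5 remove [nelu,aivu,eigxj] add [fxp] -> 8 lines: yagv afn hdcd gkxiz wiun fxp bxtnw czqzh
Hunk 2: at line 5 remove [fxp,bxtnw] add [leplj] -> 7 lines: yagv afn hdcd gkxiz wiun leplj czqzh
Hunk 3: at line 1 remove [hdcd,gkxiz] add [bnltw,rxw] -> 7 lines: yagv afn bnltw rxw wiun leplj czqzh

Answer: yagv
afn
bnltw
rxw
wiun
leplj
czqzh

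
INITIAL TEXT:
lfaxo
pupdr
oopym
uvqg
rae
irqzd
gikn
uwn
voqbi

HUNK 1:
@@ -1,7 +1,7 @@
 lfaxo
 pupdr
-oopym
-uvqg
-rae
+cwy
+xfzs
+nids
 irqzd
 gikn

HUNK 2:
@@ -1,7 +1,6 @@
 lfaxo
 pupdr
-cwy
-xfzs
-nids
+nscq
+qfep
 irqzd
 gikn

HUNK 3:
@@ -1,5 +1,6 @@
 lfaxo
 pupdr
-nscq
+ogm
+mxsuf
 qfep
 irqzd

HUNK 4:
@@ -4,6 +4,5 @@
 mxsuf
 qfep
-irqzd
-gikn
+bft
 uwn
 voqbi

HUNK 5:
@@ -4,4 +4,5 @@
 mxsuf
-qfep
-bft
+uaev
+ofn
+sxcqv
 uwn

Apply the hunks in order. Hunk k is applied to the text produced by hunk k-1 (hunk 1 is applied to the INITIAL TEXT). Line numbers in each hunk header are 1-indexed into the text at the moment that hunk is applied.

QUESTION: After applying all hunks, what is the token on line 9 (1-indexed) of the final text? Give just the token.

Answer: voqbi

Derivation:
Hunk 1: at line 1 remove [oopym,uvqg,rae] add [cwy,xfzs,nids] -> 9 lines: lfaxo pupdr cwy xfzs nids irqzd gikn uwn voqbi
Hunk 2: at line 1 remove [cwy,xfzs,nids] add [nscq,qfep] -> 8 lines: lfaxo pupdr nscq qfep irqzd gikn uwn voqbi
Hunk 3: at line 1 remove [nscq] add [ogm,mxsuf] -> 9 lines: lfaxo pupdr ogm mxsuf qfep irqzd gikn uwn voqbi
Hunk 4: at line 4 remove [irqzd,gikn] add [bft] -> 8 lines: lfaxo pupdr ogm mxsuf qfep bft uwn voqbi
Hunk 5: at line 4 remove [qfep,bft] add [uaev,ofn,sxcqv] -> 9 lines: lfaxo pupdr ogm mxsuf uaev ofn sxcqv uwn voqbi
Final line 9: voqbi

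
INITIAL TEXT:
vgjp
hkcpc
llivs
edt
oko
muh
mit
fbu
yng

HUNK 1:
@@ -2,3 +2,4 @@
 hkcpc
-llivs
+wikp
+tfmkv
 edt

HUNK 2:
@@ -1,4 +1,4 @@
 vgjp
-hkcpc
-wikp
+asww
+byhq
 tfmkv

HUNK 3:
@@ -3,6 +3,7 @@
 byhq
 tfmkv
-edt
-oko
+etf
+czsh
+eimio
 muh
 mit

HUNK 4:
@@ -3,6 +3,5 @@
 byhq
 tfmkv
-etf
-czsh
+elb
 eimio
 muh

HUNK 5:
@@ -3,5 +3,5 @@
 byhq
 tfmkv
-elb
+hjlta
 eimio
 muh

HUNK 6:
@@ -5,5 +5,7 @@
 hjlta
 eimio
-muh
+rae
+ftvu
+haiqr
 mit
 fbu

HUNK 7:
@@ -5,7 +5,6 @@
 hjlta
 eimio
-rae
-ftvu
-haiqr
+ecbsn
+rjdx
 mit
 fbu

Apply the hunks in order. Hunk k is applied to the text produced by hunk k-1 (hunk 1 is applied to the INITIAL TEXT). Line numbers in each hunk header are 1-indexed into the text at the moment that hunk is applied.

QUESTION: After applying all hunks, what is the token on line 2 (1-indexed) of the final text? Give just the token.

Hunk 1: at line 2 remove [llivs] add [wikp,tfmkv] -> 10 lines: vgjp hkcpc wikp tfmkv edt oko muh mit fbu yng
Hunk 2: at line 1 remove [hkcpc,wikp] add [asww,byhq] -> 10 lines: vgjp asww byhq tfmkv edt oko muh mit fbu yng
Hunk 3: at line 3 remove [edt,oko] add [etf,czsh,eimio] -> 11 lines: vgjp asww byhq tfmkv etf czsh eimio muh mit fbu yng
Hunk 4: at line 3 remove [etf,czsh] add [elb] -> 10 lines: vgjp asww byhq tfmkv elb eimio muh mit fbu yng
Hunk 5: at line 3 remove [elb] add [hjlta] -> 10 lines: vgjp asww byhq tfmkv hjlta eimio muh mit fbu yng
Hunk 6: at line 5 remove [muh] add [rae,ftvu,haiqr] -> 12 lines: vgjp asww byhq tfmkv hjlta eimio rae ftvu haiqr mit fbu yng
Hunk 7: at line 5 remove [rae,ftvu,haiqr] add [ecbsn,rjdx] -> 11 lines: vgjp asww byhq tfmkv hjlta eimio ecbsn rjdx mit fbu yng
Final line 2: asww

Answer: asww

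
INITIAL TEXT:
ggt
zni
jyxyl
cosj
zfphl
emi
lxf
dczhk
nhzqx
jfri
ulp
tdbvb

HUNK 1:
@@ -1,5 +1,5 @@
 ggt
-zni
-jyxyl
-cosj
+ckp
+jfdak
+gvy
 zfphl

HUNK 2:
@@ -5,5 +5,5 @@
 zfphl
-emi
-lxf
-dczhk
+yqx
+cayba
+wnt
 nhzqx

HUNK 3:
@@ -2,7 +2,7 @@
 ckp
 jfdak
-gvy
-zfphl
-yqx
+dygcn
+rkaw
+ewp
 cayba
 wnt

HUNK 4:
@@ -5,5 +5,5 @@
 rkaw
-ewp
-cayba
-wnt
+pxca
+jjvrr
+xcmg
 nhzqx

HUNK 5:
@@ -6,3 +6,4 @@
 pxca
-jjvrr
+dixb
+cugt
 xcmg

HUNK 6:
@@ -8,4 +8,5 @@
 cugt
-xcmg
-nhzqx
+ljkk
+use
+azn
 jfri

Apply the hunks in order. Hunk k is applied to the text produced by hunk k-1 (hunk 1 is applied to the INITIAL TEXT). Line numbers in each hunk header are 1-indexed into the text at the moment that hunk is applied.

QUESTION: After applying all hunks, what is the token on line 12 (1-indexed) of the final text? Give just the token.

Answer: jfri

Derivation:
Hunk 1: at line 1 remove [zni,jyxyl,cosj] add [ckp,jfdak,gvy] -> 12 lines: ggt ckp jfdak gvy zfphl emi lxf dczhk nhzqx jfri ulp tdbvb
Hunk 2: at line 5 remove [emi,lxf,dczhk] add [yqx,cayba,wnt] -> 12 lines: ggt ckp jfdak gvy zfphl yqx cayba wnt nhzqx jfri ulp tdbvb
Hunk 3: at line 2 remove [gvy,zfphl,yqx] add [dygcn,rkaw,ewp] -> 12 lines: ggt ckp jfdak dygcn rkaw ewp cayba wnt nhzqx jfri ulp tdbvb
Hunk 4: at line 5 remove [ewp,cayba,wnt] add [pxca,jjvrr,xcmg] -> 12 lines: ggt ckp jfdak dygcn rkaw pxca jjvrr xcmg nhzqx jfri ulp tdbvb
Hunk 5: at line 6 remove [jjvrr] add [dixb,cugt] -> 13 lines: ggt ckp jfdak dygcn rkaw pxca dixb cugt xcmg nhzqx jfri ulp tdbvb
Hunk 6: at line 8 remove [xcmg,nhzqx] add [ljkk,use,azn] -> 14 lines: ggt ckp jfdak dygcn rkaw pxca dixb cugt ljkk use azn jfri ulp tdbvb
Final line 12: jfri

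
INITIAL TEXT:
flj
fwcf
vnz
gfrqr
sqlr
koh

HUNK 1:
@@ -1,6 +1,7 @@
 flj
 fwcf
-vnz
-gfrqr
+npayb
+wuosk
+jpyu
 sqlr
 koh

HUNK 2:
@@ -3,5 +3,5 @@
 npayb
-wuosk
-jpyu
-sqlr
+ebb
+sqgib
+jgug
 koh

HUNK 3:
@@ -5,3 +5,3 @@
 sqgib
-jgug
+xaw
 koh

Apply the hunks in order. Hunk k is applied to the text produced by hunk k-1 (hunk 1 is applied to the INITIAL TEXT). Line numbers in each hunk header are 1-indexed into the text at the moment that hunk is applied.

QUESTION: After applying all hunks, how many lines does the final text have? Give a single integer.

Answer: 7

Derivation:
Hunk 1: at line 1 remove [vnz,gfrqr] add [npayb,wuosk,jpyu] -> 7 lines: flj fwcf npayb wuosk jpyu sqlr koh
Hunk 2: at line 3 remove [wuosk,jpyu,sqlr] add [ebb,sqgib,jgug] -> 7 lines: flj fwcf npayb ebb sqgib jgug koh
Hunk 3: at line 5 remove [jgug] add [xaw] -> 7 lines: flj fwcf npayb ebb sqgib xaw koh
Final line count: 7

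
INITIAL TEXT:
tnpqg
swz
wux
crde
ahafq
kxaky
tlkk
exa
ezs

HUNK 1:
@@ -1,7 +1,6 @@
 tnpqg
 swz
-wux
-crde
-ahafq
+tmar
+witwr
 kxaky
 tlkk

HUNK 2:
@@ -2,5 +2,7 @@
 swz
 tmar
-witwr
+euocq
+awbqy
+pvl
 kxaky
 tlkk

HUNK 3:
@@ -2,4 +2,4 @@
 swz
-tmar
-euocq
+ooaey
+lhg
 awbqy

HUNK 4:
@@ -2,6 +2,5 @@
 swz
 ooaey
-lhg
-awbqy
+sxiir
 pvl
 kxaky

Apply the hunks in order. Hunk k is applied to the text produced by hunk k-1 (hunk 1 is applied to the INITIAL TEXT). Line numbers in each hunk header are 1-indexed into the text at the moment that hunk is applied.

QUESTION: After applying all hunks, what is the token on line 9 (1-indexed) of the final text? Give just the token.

Answer: ezs

Derivation:
Hunk 1: at line 1 remove [wux,crde,ahafq] add [tmar,witwr] -> 8 lines: tnpqg swz tmar witwr kxaky tlkk exa ezs
Hunk 2: at line 2 remove [witwr] add [euocq,awbqy,pvl] -> 10 lines: tnpqg swz tmar euocq awbqy pvl kxaky tlkk exa ezs
Hunk 3: at line 2 remove [tmar,euocq] add [ooaey,lhg] -> 10 lines: tnpqg swz ooaey lhg awbqy pvl kxaky tlkk exa ezs
Hunk 4: at line 2 remove [lhg,awbqy] add [sxiir] -> 9 lines: tnpqg swz ooaey sxiir pvl kxaky tlkk exa ezs
Final line 9: ezs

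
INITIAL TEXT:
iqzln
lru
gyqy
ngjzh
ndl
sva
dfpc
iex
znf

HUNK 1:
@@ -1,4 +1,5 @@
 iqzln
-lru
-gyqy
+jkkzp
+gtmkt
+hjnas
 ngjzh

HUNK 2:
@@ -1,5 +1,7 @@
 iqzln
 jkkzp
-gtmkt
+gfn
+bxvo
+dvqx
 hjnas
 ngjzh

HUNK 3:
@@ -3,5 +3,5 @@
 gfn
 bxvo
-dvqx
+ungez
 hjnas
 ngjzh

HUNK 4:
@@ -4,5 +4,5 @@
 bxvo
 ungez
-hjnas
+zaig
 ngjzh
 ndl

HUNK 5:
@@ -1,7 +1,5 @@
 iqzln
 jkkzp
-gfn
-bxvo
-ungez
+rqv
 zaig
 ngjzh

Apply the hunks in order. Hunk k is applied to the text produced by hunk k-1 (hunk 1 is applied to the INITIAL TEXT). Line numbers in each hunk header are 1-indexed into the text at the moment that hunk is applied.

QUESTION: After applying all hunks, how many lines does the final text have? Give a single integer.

Answer: 10

Derivation:
Hunk 1: at line 1 remove [lru,gyqy] add [jkkzp,gtmkt,hjnas] -> 10 lines: iqzln jkkzp gtmkt hjnas ngjzh ndl sva dfpc iex znf
Hunk 2: at line 1 remove [gtmkt] add [gfn,bxvo,dvqx] -> 12 lines: iqzln jkkzp gfn bxvo dvqx hjnas ngjzh ndl sva dfpc iex znf
Hunk 3: at line 3 remove [dvqx] add [ungez] -> 12 lines: iqzln jkkzp gfn bxvo ungez hjnas ngjzh ndl sva dfpc iex znf
Hunk 4: at line 4 remove [hjnas] add [zaig] -> 12 lines: iqzln jkkzp gfn bxvo ungez zaig ngjzh ndl sva dfpc iex znf
Hunk 5: at line 1 remove [gfn,bxvo,ungez] add [rqv] -> 10 lines: iqzln jkkzp rqv zaig ngjzh ndl sva dfpc iex znf
Final line count: 10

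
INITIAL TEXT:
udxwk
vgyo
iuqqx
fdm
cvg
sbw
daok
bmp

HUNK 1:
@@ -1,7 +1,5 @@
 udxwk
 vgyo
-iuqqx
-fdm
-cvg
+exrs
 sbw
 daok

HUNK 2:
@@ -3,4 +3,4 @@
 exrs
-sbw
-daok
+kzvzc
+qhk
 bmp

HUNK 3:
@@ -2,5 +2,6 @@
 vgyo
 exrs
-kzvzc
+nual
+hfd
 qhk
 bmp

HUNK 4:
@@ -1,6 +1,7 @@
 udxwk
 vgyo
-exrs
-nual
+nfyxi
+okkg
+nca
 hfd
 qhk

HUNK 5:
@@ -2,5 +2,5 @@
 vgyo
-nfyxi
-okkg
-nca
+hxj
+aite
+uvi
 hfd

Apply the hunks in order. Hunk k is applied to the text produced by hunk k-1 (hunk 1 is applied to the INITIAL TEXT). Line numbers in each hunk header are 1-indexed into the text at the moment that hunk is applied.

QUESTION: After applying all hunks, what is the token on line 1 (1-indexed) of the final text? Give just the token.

Hunk 1: at line 1 remove [iuqqx,fdm,cvg] add [exrs] -> 6 lines: udxwk vgyo exrs sbw daok bmp
Hunk 2: at line 3 remove [sbw,daok] add [kzvzc,qhk] -> 6 lines: udxwk vgyo exrs kzvzc qhk bmp
Hunk 3: at line 2 remove [kzvzc] add [nual,hfd] -> 7 lines: udxwk vgyo exrs nual hfd qhk bmp
Hunk 4: at line 1 remove [exrs,nual] add [nfyxi,okkg,nca] -> 8 lines: udxwk vgyo nfyxi okkg nca hfd qhk bmp
Hunk 5: at line 2 remove [nfyxi,okkg,nca] add [hxj,aite,uvi] -> 8 lines: udxwk vgyo hxj aite uvi hfd qhk bmp
Final line 1: udxwk

Answer: udxwk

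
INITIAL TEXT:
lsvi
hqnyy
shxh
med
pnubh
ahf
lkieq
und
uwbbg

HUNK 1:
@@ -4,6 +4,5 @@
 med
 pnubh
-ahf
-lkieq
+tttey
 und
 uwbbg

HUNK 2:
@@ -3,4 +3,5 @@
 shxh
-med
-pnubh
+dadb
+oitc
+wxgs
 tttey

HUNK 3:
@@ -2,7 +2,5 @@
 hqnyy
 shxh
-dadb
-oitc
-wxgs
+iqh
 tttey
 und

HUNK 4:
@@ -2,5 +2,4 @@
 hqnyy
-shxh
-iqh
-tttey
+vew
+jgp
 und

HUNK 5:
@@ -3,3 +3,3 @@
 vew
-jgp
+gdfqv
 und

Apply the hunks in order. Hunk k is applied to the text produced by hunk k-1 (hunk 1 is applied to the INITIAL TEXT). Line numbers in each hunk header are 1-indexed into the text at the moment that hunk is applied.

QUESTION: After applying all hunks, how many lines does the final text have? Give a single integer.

Answer: 6

Derivation:
Hunk 1: at line 4 remove [ahf,lkieq] add [tttey] -> 8 lines: lsvi hqnyy shxh med pnubh tttey und uwbbg
Hunk 2: at line 3 remove [med,pnubh] add [dadb,oitc,wxgs] -> 9 lines: lsvi hqnyy shxh dadb oitc wxgs tttey und uwbbg
Hunk 3: at line 2 remove [dadb,oitc,wxgs] add [iqh] -> 7 lines: lsvi hqnyy shxh iqh tttey und uwbbg
Hunk 4: at line 2 remove [shxh,iqh,tttey] add [vew,jgp] -> 6 lines: lsvi hqnyy vew jgp und uwbbg
Hunk 5: at line 3 remove [jgp] add [gdfqv] -> 6 lines: lsvi hqnyy vew gdfqv und uwbbg
Final line count: 6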